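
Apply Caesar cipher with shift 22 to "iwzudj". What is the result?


Caesar cipher: shift "iwzudj" by 22
  'i' (pos 8) + 22 = pos 4 = 'e'
  'w' (pos 22) + 22 = pos 18 = 's'
  'z' (pos 25) + 22 = pos 21 = 'v'
  'u' (pos 20) + 22 = pos 16 = 'q'
  'd' (pos 3) + 22 = pos 25 = 'z'
  'j' (pos 9) + 22 = pos 5 = 'f'
Result: esvqzf

esvqzf


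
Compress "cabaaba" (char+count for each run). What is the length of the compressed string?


Input: cabaaba
Runs:
  'c' x 1 => "c1"
  'a' x 1 => "a1"
  'b' x 1 => "b1"
  'a' x 2 => "a2"
  'b' x 1 => "b1"
  'a' x 1 => "a1"
Compressed: "c1a1b1a2b1a1"
Compressed length: 12

12


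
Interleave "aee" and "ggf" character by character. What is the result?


Interleaving "aee" and "ggf":
  Position 0: 'a' from first, 'g' from second => "ag"
  Position 1: 'e' from first, 'g' from second => "eg"
  Position 2: 'e' from first, 'f' from second => "ef"
Result: agegef

agegef


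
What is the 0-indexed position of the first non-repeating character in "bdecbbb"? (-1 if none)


Input: bdecbbb
Character frequencies:
  'b': 4
  'c': 1
  'd': 1
  'e': 1
Scanning left to right for freq == 1:
  Position 0 ('b'): freq=4, skip
  Position 1 ('d'): unique! => answer = 1

1


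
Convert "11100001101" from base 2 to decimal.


Input: "11100001101" in base 2
Positional expansion:
  Digit '1' (value 1) x 2^10 = 1024
  Digit '1' (value 1) x 2^9 = 512
  Digit '1' (value 1) x 2^8 = 256
  Digit '0' (value 0) x 2^7 = 0
  Digit '0' (value 0) x 2^6 = 0
  Digit '0' (value 0) x 2^5 = 0
  Digit '0' (value 0) x 2^4 = 0
  Digit '1' (value 1) x 2^3 = 8
  Digit '1' (value 1) x 2^2 = 4
  Digit '0' (value 0) x 2^1 = 0
  Digit '1' (value 1) x 2^0 = 1
Sum = 1805

1805


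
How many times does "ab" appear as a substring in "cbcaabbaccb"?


Searching for "ab" in "cbcaabbaccb"
Scanning each position:
  Position 0: "cb" => no
  Position 1: "bc" => no
  Position 2: "ca" => no
  Position 3: "aa" => no
  Position 4: "ab" => MATCH
  Position 5: "bb" => no
  Position 6: "ba" => no
  Position 7: "ac" => no
  Position 8: "cc" => no
  Position 9: "cb" => no
Total occurrences: 1

1


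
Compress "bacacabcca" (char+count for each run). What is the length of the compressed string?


Input: bacacabcca
Runs:
  'b' x 1 => "b1"
  'a' x 1 => "a1"
  'c' x 1 => "c1"
  'a' x 1 => "a1"
  'c' x 1 => "c1"
  'a' x 1 => "a1"
  'b' x 1 => "b1"
  'c' x 2 => "c2"
  'a' x 1 => "a1"
Compressed: "b1a1c1a1c1a1b1c2a1"
Compressed length: 18

18


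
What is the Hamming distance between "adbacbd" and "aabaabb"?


Comparing "adbacbd" and "aabaabb" position by position:
  Position 0: 'a' vs 'a' => same
  Position 1: 'd' vs 'a' => differ
  Position 2: 'b' vs 'b' => same
  Position 3: 'a' vs 'a' => same
  Position 4: 'c' vs 'a' => differ
  Position 5: 'b' vs 'b' => same
  Position 6: 'd' vs 'b' => differ
Total differences (Hamming distance): 3

3


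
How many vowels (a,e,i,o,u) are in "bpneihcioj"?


Input: bpneihcioj
Checking each character:
  'b' at position 0: consonant
  'p' at position 1: consonant
  'n' at position 2: consonant
  'e' at position 3: vowel (running total: 1)
  'i' at position 4: vowel (running total: 2)
  'h' at position 5: consonant
  'c' at position 6: consonant
  'i' at position 7: vowel (running total: 3)
  'o' at position 8: vowel (running total: 4)
  'j' at position 9: consonant
Total vowels: 4

4


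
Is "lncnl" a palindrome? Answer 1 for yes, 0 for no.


Input: lncnl
Reversed: lncnl
  Compare pos 0 ('l') with pos 4 ('l'): match
  Compare pos 1 ('n') with pos 3 ('n'): match
Result: palindrome

1


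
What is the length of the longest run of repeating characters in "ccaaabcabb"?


Input: "ccaaabcabb"
Scanning for longest run:
  Position 1 ('c'): continues run of 'c', length=2
  Position 2 ('a'): new char, reset run to 1
  Position 3 ('a'): continues run of 'a', length=2
  Position 4 ('a'): continues run of 'a', length=3
  Position 5 ('b'): new char, reset run to 1
  Position 6 ('c'): new char, reset run to 1
  Position 7 ('a'): new char, reset run to 1
  Position 8 ('b'): new char, reset run to 1
  Position 9 ('b'): continues run of 'b', length=2
Longest run: 'a' with length 3

3


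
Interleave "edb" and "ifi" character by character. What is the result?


Interleaving "edb" and "ifi":
  Position 0: 'e' from first, 'i' from second => "ei"
  Position 1: 'd' from first, 'f' from second => "df"
  Position 2: 'b' from first, 'i' from second => "bi"
Result: eidfbi

eidfbi


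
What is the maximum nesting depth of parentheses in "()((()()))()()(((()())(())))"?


Input: "()((()()))()()(((()())(())))"
Tracking depth:
  Position 0 '(': depth becomes 1
  Position 1 ')': depth becomes 0
  Position 2 '(': depth becomes 1
  Position 3 '(': depth becomes 2
  Position 4 '(': depth becomes 3
  Position 5 ')': depth becomes 2
  Position 6 '(': depth becomes 3
  Position 7 ')': depth becomes 2
  Position 8 ')': depth becomes 1
  Position 9 ')': depth becomes 0
  Position 10 '(': depth becomes 1
  Position 11 ')': depth becomes 0
  Position 12 '(': depth becomes 1
  Position 13 ')': depth becomes 0
  Position 14 '(': depth becomes 1
  Position 15 '(': depth becomes 2
  Position 16 '(': depth becomes 3
  Position 17 '(': depth becomes 4
  Position 18 ')': depth becomes 3
  Position 19 '(': depth becomes 4
  Position 20 ')': depth becomes 3
  Position 21 ')': depth becomes 2
  Position 22 '(': depth becomes 3
  Position 23 '(': depth becomes 4
  Position 24 ')': depth becomes 3
  Position 25 ')': depth becomes 2
  Position 26 ')': depth becomes 1
  Position 27 ')': depth becomes 0
Maximum depth reached: 4

4


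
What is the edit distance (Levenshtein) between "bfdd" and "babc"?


Computing edit distance: "bfdd" -> "babc"
DP table:
           b    a    b    c
      0    1    2    3    4
  b   1    0    1    2    3
  f   2    1    1    2    3
  d   3    2    2    2    3
  d   4    3    3    3    3
Edit distance = dp[4][4] = 3

3


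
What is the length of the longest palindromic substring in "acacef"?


Input: "acacef"
Checking substrings for palindromes:
  [0:3] "aca" (len 3) => palindrome
  [1:4] "cac" (len 3) => palindrome
Longest palindromic substring: "aca" with length 3

3


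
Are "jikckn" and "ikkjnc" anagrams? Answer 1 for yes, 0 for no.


Strings: "jikckn", "ikkjnc"
Sorted first:  cijkkn
Sorted second: cijkkn
Sorted forms match => anagrams

1


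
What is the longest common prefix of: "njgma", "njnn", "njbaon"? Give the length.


Words: njgma, njnn, njbaon
  Position 0: all 'n' => match
  Position 1: all 'j' => match
  Position 2: ('g', 'n', 'b') => mismatch, stop
LCP = "nj" (length 2)

2


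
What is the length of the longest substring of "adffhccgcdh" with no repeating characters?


Input: "adffhccgcdh"
Sliding window (track last position of each char):
  Position 0 ('a'): window [0,0] length 1 -- new best
  Position 1 ('d'): window [0,1] length 2 -- new best
  Position 2 ('f'): window [0,2] length 3 -- new best
  Position 3 ('f'): repeat (last at 2), move window start to 3
  Position 3 ('f'): window [3,3] length 1
  Position 4 ('h'): window [3,4] length 2
  Position 5 ('c'): window [3,5] length 3
  Position 6 ('c'): repeat (last at 5), move window start to 6
  Position 6 ('c'): window [6,6] length 1
  Position 7 ('g'): window [6,7] length 2
  Position 8 ('c'): repeat (last at 6), move window start to 7
  Position 8 ('c'): window [7,8] length 2
  Position 9 ('d'): window [7,9] length 3
  Position 10 ('h'): window [7,10] length 4 -- new best
Longest substring with no repeats: "gcdh" with length 4

4


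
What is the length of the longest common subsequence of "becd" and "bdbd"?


LCS of "becd" and "bdbd"
DP table:
           b    d    b    d
      0    0    0    0    0
  b   0    1    1    1    1
  e   0    1    1    1    1
  c   0    1    1    1    1
  d   0    1    2    2    2
LCS length = dp[4][4] = 2

2


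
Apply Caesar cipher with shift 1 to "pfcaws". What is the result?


Caesar cipher: shift "pfcaws" by 1
  'p' (pos 15) + 1 = pos 16 = 'q'
  'f' (pos 5) + 1 = pos 6 = 'g'
  'c' (pos 2) + 1 = pos 3 = 'd'
  'a' (pos 0) + 1 = pos 1 = 'b'
  'w' (pos 22) + 1 = pos 23 = 'x'
  's' (pos 18) + 1 = pos 19 = 't'
Result: qgdbxt

qgdbxt


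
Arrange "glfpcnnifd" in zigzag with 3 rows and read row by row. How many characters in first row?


Zigzag "glfpcnnifd" into 3 rows:
Placing characters:
  'g' => row 0
  'l' => row 1
  'f' => row 2
  'p' => row 1
  'c' => row 0
  'n' => row 1
  'n' => row 2
  'i' => row 1
  'f' => row 0
  'd' => row 1
Rows:
  Row 0: "gcf"
  Row 1: "lpnid"
  Row 2: "fn"
First row length: 3

3


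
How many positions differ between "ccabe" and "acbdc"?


Comparing "ccabe" and "acbdc" position by position:
  Position 0: 'c' vs 'a' => DIFFER
  Position 1: 'c' vs 'c' => same
  Position 2: 'a' vs 'b' => DIFFER
  Position 3: 'b' vs 'd' => DIFFER
  Position 4: 'e' vs 'c' => DIFFER
Positions that differ: 4

4


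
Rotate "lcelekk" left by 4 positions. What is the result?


Input: "lcelekk", rotate left by 4
First 4 characters: "lcel"
Remaining characters: "ekk"
Concatenate remaining + first: "ekk" + "lcel" = "ekklcel"

ekklcel


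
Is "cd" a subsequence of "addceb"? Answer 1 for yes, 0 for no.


Check if "cd" is a subsequence of "addceb"
Greedy scan:
  Position 0 ('a'): no match needed
  Position 1 ('d'): no match needed
  Position 2 ('d'): no match needed
  Position 3 ('c'): matches sub[0] = 'c'
  Position 4 ('e'): no match needed
  Position 5 ('b'): no match needed
Only matched 1/2 characters => not a subsequence

0


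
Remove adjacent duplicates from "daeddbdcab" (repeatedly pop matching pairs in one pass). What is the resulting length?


Input: daeddbdcab
Stack-based adjacent duplicate removal:
  Read 'd': push. Stack: d
  Read 'a': push. Stack: da
  Read 'e': push. Stack: dae
  Read 'd': push. Stack: daed
  Read 'd': matches stack top 'd' => pop. Stack: dae
  Read 'b': push. Stack: daeb
  Read 'd': push. Stack: daebd
  Read 'c': push. Stack: daebdc
  Read 'a': push. Stack: daebdca
  Read 'b': push. Stack: daebdcab
Final stack: "daebdcab" (length 8)

8


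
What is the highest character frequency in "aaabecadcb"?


Input: aaabecadcb
Character counts:
  'a': 4
  'b': 2
  'c': 2
  'd': 1
  'e': 1
Maximum frequency: 4

4


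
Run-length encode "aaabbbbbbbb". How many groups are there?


Input: aaabbbbbbbb
Scanning for consecutive runs:
  Group 1: 'a' x 3 (positions 0-2)
  Group 2: 'b' x 8 (positions 3-10)
Total groups: 2

2


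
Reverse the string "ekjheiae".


Input: ekjheiae
Reading characters right to left:
  Position 7: 'e'
  Position 6: 'a'
  Position 5: 'i'
  Position 4: 'e'
  Position 3: 'h'
  Position 2: 'j'
  Position 1: 'k'
  Position 0: 'e'
Reversed: eaiehjke

eaiehjke


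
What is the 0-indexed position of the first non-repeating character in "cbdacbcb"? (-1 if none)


Input: cbdacbcb
Character frequencies:
  'a': 1
  'b': 3
  'c': 3
  'd': 1
Scanning left to right for freq == 1:
  Position 0 ('c'): freq=3, skip
  Position 1 ('b'): freq=3, skip
  Position 2 ('d'): unique! => answer = 2

2


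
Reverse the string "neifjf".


Input: neifjf
Reading characters right to left:
  Position 5: 'f'
  Position 4: 'j'
  Position 3: 'f'
  Position 2: 'i'
  Position 1: 'e'
  Position 0: 'n'
Reversed: fjfien

fjfien


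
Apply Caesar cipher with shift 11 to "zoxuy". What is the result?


Caesar cipher: shift "zoxuy" by 11
  'z' (pos 25) + 11 = pos 10 = 'k'
  'o' (pos 14) + 11 = pos 25 = 'z'
  'x' (pos 23) + 11 = pos 8 = 'i'
  'u' (pos 20) + 11 = pos 5 = 'f'
  'y' (pos 24) + 11 = pos 9 = 'j'
Result: kzifj

kzifj


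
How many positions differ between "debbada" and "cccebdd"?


Comparing "debbada" and "cccebdd" position by position:
  Position 0: 'd' vs 'c' => DIFFER
  Position 1: 'e' vs 'c' => DIFFER
  Position 2: 'b' vs 'c' => DIFFER
  Position 3: 'b' vs 'e' => DIFFER
  Position 4: 'a' vs 'b' => DIFFER
  Position 5: 'd' vs 'd' => same
  Position 6: 'a' vs 'd' => DIFFER
Positions that differ: 6

6


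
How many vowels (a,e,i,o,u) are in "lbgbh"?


Input: lbgbh
Checking each character:
  'l' at position 0: consonant
  'b' at position 1: consonant
  'g' at position 2: consonant
  'b' at position 3: consonant
  'h' at position 4: consonant
Total vowels: 0

0


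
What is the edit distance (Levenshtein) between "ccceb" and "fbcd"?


Computing edit distance: "ccceb" -> "fbcd"
DP table:
           f    b    c    d
      0    1    2    3    4
  c   1    1    2    2    3
  c   2    2    2    2    3
  c   3    3    3    2    3
  e   4    4    4    3    3
  b   5    5    4    4    4
Edit distance = dp[5][4] = 4

4


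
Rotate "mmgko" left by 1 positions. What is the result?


Input: "mmgko", rotate left by 1
First 1 characters: "m"
Remaining characters: "mgko"
Concatenate remaining + first: "mgko" + "m" = "mgkom"

mgkom


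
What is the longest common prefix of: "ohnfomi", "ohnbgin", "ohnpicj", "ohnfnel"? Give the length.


Words: ohnfomi, ohnbgin, ohnpicj, ohnfnel
  Position 0: all 'o' => match
  Position 1: all 'h' => match
  Position 2: all 'n' => match
  Position 3: ('f', 'b', 'p', 'f') => mismatch, stop
LCP = "ohn" (length 3)

3


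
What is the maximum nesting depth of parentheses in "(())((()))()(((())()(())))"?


Input: "(())((()))()(((())()(())))"
Tracking depth:
  Position 0 '(': depth becomes 1
  Position 1 '(': depth becomes 2
  Position 2 ')': depth becomes 1
  Position 3 ')': depth becomes 0
  Position 4 '(': depth becomes 1
  Position 5 '(': depth becomes 2
  Position 6 '(': depth becomes 3
  Position 7 ')': depth becomes 2
  Position 8 ')': depth becomes 1
  Position 9 ')': depth becomes 0
  Position 10 '(': depth becomes 1
  Position 11 ')': depth becomes 0
  Position 12 '(': depth becomes 1
  Position 13 '(': depth becomes 2
  Position 14 '(': depth becomes 3
  Position 15 '(': depth becomes 4
  Position 16 ')': depth becomes 3
  Position 17 ')': depth becomes 2
  Position 18 '(': depth becomes 3
  Position 19 ')': depth becomes 2
  Position 20 '(': depth becomes 3
  Position 21 '(': depth becomes 4
  Position 22 ')': depth becomes 3
  Position 23 ')': depth becomes 2
  Position 24 ')': depth becomes 1
  Position 25 ')': depth becomes 0
Maximum depth reached: 4

4


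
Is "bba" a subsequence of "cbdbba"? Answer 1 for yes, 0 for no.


Check if "bba" is a subsequence of "cbdbba"
Greedy scan:
  Position 0 ('c'): no match needed
  Position 1 ('b'): matches sub[0] = 'b'
  Position 2 ('d'): no match needed
  Position 3 ('b'): matches sub[1] = 'b'
  Position 4 ('b'): no match needed
  Position 5 ('a'): matches sub[2] = 'a'
All 3 characters matched => is a subsequence

1


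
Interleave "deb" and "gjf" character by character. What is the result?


Interleaving "deb" and "gjf":
  Position 0: 'd' from first, 'g' from second => "dg"
  Position 1: 'e' from first, 'j' from second => "ej"
  Position 2: 'b' from first, 'f' from second => "bf"
Result: dgejbf

dgejbf


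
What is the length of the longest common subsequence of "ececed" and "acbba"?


LCS of "ececed" and "acbba"
DP table:
           a    c    b    b    a
      0    0    0    0    0    0
  e   0    0    0    0    0    0
  c   0    0    1    1    1    1
  e   0    0    1    1    1    1
  c   0    0    1    1    1    1
  e   0    0    1    1    1    1
  d   0    0    1    1    1    1
LCS length = dp[6][5] = 1

1


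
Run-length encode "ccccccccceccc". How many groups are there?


Input: ccccccccceccc
Scanning for consecutive runs:
  Group 1: 'c' x 9 (positions 0-8)
  Group 2: 'e' x 1 (positions 9-9)
  Group 3: 'c' x 3 (positions 10-12)
Total groups: 3

3


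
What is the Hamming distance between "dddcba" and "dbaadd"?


Comparing "dddcba" and "dbaadd" position by position:
  Position 0: 'd' vs 'd' => same
  Position 1: 'd' vs 'b' => differ
  Position 2: 'd' vs 'a' => differ
  Position 3: 'c' vs 'a' => differ
  Position 4: 'b' vs 'd' => differ
  Position 5: 'a' vs 'd' => differ
Total differences (Hamming distance): 5

5


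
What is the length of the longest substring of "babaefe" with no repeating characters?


Input: "babaefe"
Sliding window (track last position of each char):
  Position 0 ('b'): window [0,0] length 1 -- new best
  Position 1 ('a'): window [0,1] length 2 -- new best
  Position 2 ('b'): repeat (last at 0), move window start to 1
  Position 2 ('b'): window [1,2] length 2
  Position 3 ('a'): repeat (last at 1), move window start to 2
  Position 3 ('a'): window [2,3] length 2
  Position 4 ('e'): window [2,4] length 3 -- new best
  Position 5 ('f'): window [2,5] length 4 -- new best
  Position 6 ('e'): repeat (last at 4), move window start to 5
  Position 6 ('e'): window [5,6] length 2
Longest substring with no repeats: "baef" with length 4

4


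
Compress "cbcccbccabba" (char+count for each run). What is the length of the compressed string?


Input: cbcccbccabba
Runs:
  'c' x 1 => "c1"
  'b' x 1 => "b1"
  'c' x 3 => "c3"
  'b' x 1 => "b1"
  'c' x 2 => "c2"
  'a' x 1 => "a1"
  'b' x 2 => "b2"
  'a' x 1 => "a1"
Compressed: "c1b1c3b1c2a1b2a1"
Compressed length: 16

16


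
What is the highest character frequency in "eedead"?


Input: eedead
Character counts:
  'a': 1
  'd': 2
  'e': 3
Maximum frequency: 3

3


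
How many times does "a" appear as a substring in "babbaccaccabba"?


Searching for "a" in "babbaccaccabba"
Scanning each position:
  Position 0: "b" => no
  Position 1: "a" => MATCH
  Position 2: "b" => no
  Position 3: "b" => no
  Position 4: "a" => MATCH
  Position 5: "c" => no
  Position 6: "c" => no
  Position 7: "a" => MATCH
  Position 8: "c" => no
  Position 9: "c" => no
  Position 10: "a" => MATCH
  Position 11: "b" => no
  Position 12: "b" => no
  Position 13: "a" => MATCH
Total occurrences: 5

5


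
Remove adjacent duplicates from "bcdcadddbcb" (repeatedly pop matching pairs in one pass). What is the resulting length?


Input: bcdcadddbcb
Stack-based adjacent duplicate removal:
  Read 'b': push. Stack: b
  Read 'c': push. Stack: bc
  Read 'd': push. Stack: bcd
  Read 'c': push. Stack: bcdc
  Read 'a': push. Stack: bcdca
  Read 'd': push. Stack: bcdcad
  Read 'd': matches stack top 'd' => pop. Stack: bcdca
  Read 'd': push. Stack: bcdcad
  Read 'b': push. Stack: bcdcadb
  Read 'c': push. Stack: bcdcadbc
  Read 'b': push. Stack: bcdcadbcb
Final stack: "bcdcadbcb" (length 9)

9


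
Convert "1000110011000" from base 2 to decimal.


Input: "1000110011000" in base 2
Positional expansion:
  Digit '1' (value 1) x 2^12 = 4096
  Digit '0' (value 0) x 2^11 = 0
  Digit '0' (value 0) x 2^10 = 0
  Digit '0' (value 0) x 2^9 = 0
  Digit '1' (value 1) x 2^8 = 256
  Digit '1' (value 1) x 2^7 = 128
  Digit '0' (value 0) x 2^6 = 0
  Digit '0' (value 0) x 2^5 = 0
  Digit '1' (value 1) x 2^4 = 16
  Digit '1' (value 1) x 2^3 = 8
  Digit '0' (value 0) x 2^2 = 0
  Digit '0' (value 0) x 2^1 = 0
  Digit '0' (value 0) x 2^0 = 0
Sum = 4504

4504


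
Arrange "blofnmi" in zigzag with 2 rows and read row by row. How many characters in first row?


Zigzag "blofnmi" into 2 rows:
Placing characters:
  'b' => row 0
  'l' => row 1
  'o' => row 0
  'f' => row 1
  'n' => row 0
  'm' => row 1
  'i' => row 0
Rows:
  Row 0: "boni"
  Row 1: "lfm"
First row length: 4

4


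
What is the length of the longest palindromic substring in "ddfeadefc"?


Input: "ddfeadefc"
Checking substrings for palindromes:
  [0:2] "dd" (len 2) => palindrome
Longest palindromic substring: "dd" with length 2

2


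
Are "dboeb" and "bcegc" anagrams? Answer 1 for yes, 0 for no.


Strings: "dboeb", "bcegc"
Sorted first:  bbdeo
Sorted second: bcceg
Differ at position 1: 'b' vs 'c' => not anagrams

0


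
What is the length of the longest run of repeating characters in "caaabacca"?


Input: "caaabacca"
Scanning for longest run:
  Position 1 ('a'): new char, reset run to 1
  Position 2 ('a'): continues run of 'a', length=2
  Position 3 ('a'): continues run of 'a', length=3
  Position 4 ('b'): new char, reset run to 1
  Position 5 ('a'): new char, reset run to 1
  Position 6 ('c'): new char, reset run to 1
  Position 7 ('c'): continues run of 'c', length=2
  Position 8 ('a'): new char, reset run to 1
Longest run: 'a' with length 3

3


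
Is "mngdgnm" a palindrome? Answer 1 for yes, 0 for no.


Input: mngdgnm
Reversed: mngdgnm
  Compare pos 0 ('m') with pos 6 ('m'): match
  Compare pos 1 ('n') with pos 5 ('n'): match
  Compare pos 2 ('g') with pos 4 ('g'): match
Result: palindrome

1


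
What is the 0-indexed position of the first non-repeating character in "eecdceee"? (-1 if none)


Input: eecdceee
Character frequencies:
  'c': 2
  'd': 1
  'e': 5
Scanning left to right for freq == 1:
  Position 0 ('e'): freq=5, skip
  Position 1 ('e'): freq=5, skip
  Position 2 ('c'): freq=2, skip
  Position 3 ('d'): unique! => answer = 3

3


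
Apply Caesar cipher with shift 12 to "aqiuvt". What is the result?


Caesar cipher: shift "aqiuvt" by 12
  'a' (pos 0) + 12 = pos 12 = 'm'
  'q' (pos 16) + 12 = pos 2 = 'c'
  'i' (pos 8) + 12 = pos 20 = 'u'
  'u' (pos 20) + 12 = pos 6 = 'g'
  'v' (pos 21) + 12 = pos 7 = 'h'
  't' (pos 19) + 12 = pos 5 = 'f'
Result: mcughf

mcughf


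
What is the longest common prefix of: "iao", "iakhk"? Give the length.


Words: iao, iakhk
  Position 0: all 'i' => match
  Position 1: all 'a' => match
  Position 2: ('o', 'k') => mismatch, stop
LCP = "ia" (length 2)

2


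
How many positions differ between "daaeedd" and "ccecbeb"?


Comparing "daaeedd" and "ccecbeb" position by position:
  Position 0: 'd' vs 'c' => DIFFER
  Position 1: 'a' vs 'c' => DIFFER
  Position 2: 'a' vs 'e' => DIFFER
  Position 3: 'e' vs 'c' => DIFFER
  Position 4: 'e' vs 'b' => DIFFER
  Position 5: 'd' vs 'e' => DIFFER
  Position 6: 'd' vs 'b' => DIFFER
Positions that differ: 7

7


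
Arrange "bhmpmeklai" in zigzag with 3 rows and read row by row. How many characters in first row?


Zigzag "bhmpmeklai" into 3 rows:
Placing characters:
  'b' => row 0
  'h' => row 1
  'm' => row 2
  'p' => row 1
  'm' => row 0
  'e' => row 1
  'k' => row 2
  'l' => row 1
  'a' => row 0
  'i' => row 1
Rows:
  Row 0: "bma"
  Row 1: "hpeli"
  Row 2: "mk"
First row length: 3

3


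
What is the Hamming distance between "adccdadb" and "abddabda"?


Comparing "adccdadb" and "abddabda" position by position:
  Position 0: 'a' vs 'a' => same
  Position 1: 'd' vs 'b' => differ
  Position 2: 'c' vs 'd' => differ
  Position 3: 'c' vs 'd' => differ
  Position 4: 'd' vs 'a' => differ
  Position 5: 'a' vs 'b' => differ
  Position 6: 'd' vs 'd' => same
  Position 7: 'b' vs 'a' => differ
Total differences (Hamming distance): 6

6


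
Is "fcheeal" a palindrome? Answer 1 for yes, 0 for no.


Input: fcheeal
Reversed: laeehcf
  Compare pos 0 ('f') with pos 6 ('l'): MISMATCH
  Compare pos 1 ('c') with pos 5 ('a'): MISMATCH
  Compare pos 2 ('h') with pos 4 ('e'): MISMATCH
Result: not a palindrome

0


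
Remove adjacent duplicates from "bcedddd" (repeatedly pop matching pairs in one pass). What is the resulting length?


Input: bcedddd
Stack-based adjacent duplicate removal:
  Read 'b': push. Stack: b
  Read 'c': push. Stack: bc
  Read 'e': push. Stack: bce
  Read 'd': push. Stack: bced
  Read 'd': matches stack top 'd' => pop. Stack: bce
  Read 'd': push. Stack: bced
  Read 'd': matches stack top 'd' => pop. Stack: bce
Final stack: "bce" (length 3)

3


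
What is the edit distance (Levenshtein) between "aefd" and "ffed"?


Computing edit distance: "aefd" -> "ffed"
DP table:
           f    f    e    d
      0    1    2    3    4
  a   1    1    2    3    4
  e   2    2    2    2    3
  f   3    2    2    3    3
  d   4    3    3    3    3
Edit distance = dp[4][4] = 3

3


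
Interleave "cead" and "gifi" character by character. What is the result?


Interleaving "cead" and "gifi":
  Position 0: 'c' from first, 'g' from second => "cg"
  Position 1: 'e' from first, 'i' from second => "ei"
  Position 2: 'a' from first, 'f' from second => "af"
  Position 3: 'd' from first, 'i' from second => "di"
Result: cgeiafdi

cgeiafdi


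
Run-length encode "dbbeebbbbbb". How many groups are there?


Input: dbbeebbbbbb
Scanning for consecutive runs:
  Group 1: 'd' x 1 (positions 0-0)
  Group 2: 'b' x 2 (positions 1-2)
  Group 3: 'e' x 2 (positions 3-4)
  Group 4: 'b' x 6 (positions 5-10)
Total groups: 4

4


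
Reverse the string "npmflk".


Input: npmflk
Reading characters right to left:
  Position 5: 'k'
  Position 4: 'l'
  Position 3: 'f'
  Position 2: 'm'
  Position 1: 'p'
  Position 0: 'n'
Reversed: klfmpn

klfmpn


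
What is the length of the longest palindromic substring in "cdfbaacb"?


Input: "cdfbaacb"
Checking substrings for palindromes:
  [4:6] "aa" (len 2) => palindrome
Longest palindromic substring: "aa" with length 2

2


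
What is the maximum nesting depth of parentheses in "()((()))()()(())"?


Input: "()((()))()()(())"
Tracking depth:
  Position 0 '(': depth becomes 1
  Position 1 ')': depth becomes 0
  Position 2 '(': depth becomes 1
  Position 3 '(': depth becomes 2
  Position 4 '(': depth becomes 3
  Position 5 ')': depth becomes 2
  Position 6 ')': depth becomes 1
  Position 7 ')': depth becomes 0
  Position 8 '(': depth becomes 1
  Position 9 ')': depth becomes 0
  Position 10 '(': depth becomes 1
  Position 11 ')': depth becomes 0
  Position 12 '(': depth becomes 1
  Position 13 '(': depth becomes 2
  Position 14 ')': depth becomes 1
  Position 15 ')': depth becomes 0
Maximum depth reached: 3

3


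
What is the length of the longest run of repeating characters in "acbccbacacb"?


Input: "acbccbacacb"
Scanning for longest run:
  Position 1 ('c'): new char, reset run to 1
  Position 2 ('b'): new char, reset run to 1
  Position 3 ('c'): new char, reset run to 1
  Position 4 ('c'): continues run of 'c', length=2
  Position 5 ('b'): new char, reset run to 1
  Position 6 ('a'): new char, reset run to 1
  Position 7 ('c'): new char, reset run to 1
  Position 8 ('a'): new char, reset run to 1
  Position 9 ('c'): new char, reset run to 1
  Position 10 ('b'): new char, reset run to 1
Longest run: 'c' with length 2

2


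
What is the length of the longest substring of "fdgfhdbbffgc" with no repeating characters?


Input: "fdgfhdbbffgc"
Sliding window (track last position of each char):
  Position 0 ('f'): window [0,0] length 1 -- new best
  Position 1 ('d'): window [0,1] length 2 -- new best
  Position 2 ('g'): window [0,2] length 3 -- new best
  Position 3 ('f'): repeat (last at 0), move window start to 1
  Position 3 ('f'): window [1,3] length 3
  Position 4 ('h'): window [1,4] length 4 -- new best
  Position 5 ('d'): repeat (last at 1), move window start to 2
  Position 5 ('d'): window [2,5] length 4
  Position 6 ('b'): window [2,6] length 5 -- new best
  Position 7 ('b'): repeat (last at 6), move window start to 7
  Position 7 ('b'): window [7,7] length 1
  Position 8 ('f'): window [7,8] length 2
  Position 9 ('f'): repeat (last at 8), move window start to 9
  Position 9 ('f'): window [9,9] length 1
  Position 10 ('g'): window [9,10] length 2
  Position 11 ('c'): window [9,11] length 3
Longest substring with no repeats: "gfhdb" with length 5

5


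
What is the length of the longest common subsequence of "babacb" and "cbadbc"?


LCS of "babacb" and "cbadbc"
DP table:
           c    b    a    d    b    c
      0    0    0    0    0    0    0
  b   0    0    1    1    1    1    1
  a   0    0    1    2    2    2    2
  b   0    0    1    2    2    3    3
  a   0    0    1    2    2    3    3
  c   0    1    1    2    2    3    4
  b   0    1    2    2    2    3    4
LCS length = dp[6][6] = 4

4


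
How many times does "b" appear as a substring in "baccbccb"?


Searching for "b" in "baccbccb"
Scanning each position:
  Position 0: "b" => MATCH
  Position 1: "a" => no
  Position 2: "c" => no
  Position 3: "c" => no
  Position 4: "b" => MATCH
  Position 5: "c" => no
  Position 6: "c" => no
  Position 7: "b" => MATCH
Total occurrences: 3

3


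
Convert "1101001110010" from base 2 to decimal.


Input: "1101001110010" in base 2
Positional expansion:
  Digit '1' (value 1) x 2^12 = 4096
  Digit '1' (value 1) x 2^11 = 2048
  Digit '0' (value 0) x 2^10 = 0
  Digit '1' (value 1) x 2^9 = 512
  Digit '0' (value 0) x 2^8 = 0
  Digit '0' (value 0) x 2^7 = 0
  Digit '1' (value 1) x 2^6 = 64
  Digit '1' (value 1) x 2^5 = 32
  Digit '1' (value 1) x 2^4 = 16
  Digit '0' (value 0) x 2^3 = 0
  Digit '0' (value 0) x 2^2 = 0
  Digit '1' (value 1) x 2^1 = 2
  Digit '0' (value 0) x 2^0 = 0
Sum = 6770

6770


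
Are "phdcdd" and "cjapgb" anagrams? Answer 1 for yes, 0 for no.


Strings: "phdcdd", "cjapgb"
Sorted first:  cdddhp
Sorted second: abcgjp
Differ at position 0: 'c' vs 'a' => not anagrams

0


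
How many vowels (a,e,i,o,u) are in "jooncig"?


Input: jooncig
Checking each character:
  'j' at position 0: consonant
  'o' at position 1: vowel (running total: 1)
  'o' at position 2: vowel (running total: 2)
  'n' at position 3: consonant
  'c' at position 4: consonant
  'i' at position 5: vowel (running total: 3)
  'g' at position 6: consonant
Total vowels: 3

3


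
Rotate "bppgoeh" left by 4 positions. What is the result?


Input: "bppgoeh", rotate left by 4
First 4 characters: "bppg"
Remaining characters: "oeh"
Concatenate remaining + first: "oeh" + "bppg" = "oehbppg"

oehbppg


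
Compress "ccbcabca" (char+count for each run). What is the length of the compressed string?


Input: ccbcabca
Runs:
  'c' x 2 => "c2"
  'b' x 1 => "b1"
  'c' x 1 => "c1"
  'a' x 1 => "a1"
  'b' x 1 => "b1"
  'c' x 1 => "c1"
  'a' x 1 => "a1"
Compressed: "c2b1c1a1b1c1a1"
Compressed length: 14

14


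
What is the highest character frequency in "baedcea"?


Input: baedcea
Character counts:
  'a': 2
  'b': 1
  'c': 1
  'd': 1
  'e': 2
Maximum frequency: 2

2


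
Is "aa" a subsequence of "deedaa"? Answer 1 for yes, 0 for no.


Check if "aa" is a subsequence of "deedaa"
Greedy scan:
  Position 0 ('d'): no match needed
  Position 1 ('e'): no match needed
  Position 2 ('e'): no match needed
  Position 3 ('d'): no match needed
  Position 4 ('a'): matches sub[0] = 'a'
  Position 5 ('a'): matches sub[1] = 'a'
All 2 characters matched => is a subsequence

1


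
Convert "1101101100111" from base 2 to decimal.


Input: "1101101100111" in base 2
Positional expansion:
  Digit '1' (value 1) x 2^12 = 4096
  Digit '1' (value 1) x 2^11 = 2048
  Digit '0' (value 0) x 2^10 = 0
  Digit '1' (value 1) x 2^9 = 512
  Digit '1' (value 1) x 2^8 = 256
  Digit '0' (value 0) x 2^7 = 0
  Digit '1' (value 1) x 2^6 = 64
  Digit '1' (value 1) x 2^5 = 32
  Digit '0' (value 0) x 2^4 = 0
  Digit '0' (value 0) x 2^3 = 0
  Digit '1' (value 1) x 2^2 = 4
  Digit '1' (value 1) x 2^1 = 2
  Digit '1' (value 1) x 2^0 = 1
Sum = 7015

7015


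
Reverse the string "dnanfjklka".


Input: dnanfjklka
Reading characters right to left:
  Position 9: 'a'
  Position 8: 'k'
  Position 7: 'l'
  Position 6: 'k'
  Position 5: 'j'
  Position 4: 'f'
  Position 3: 'n'
  Position 2: 'a'
  Position 1: 'n'
  Position 0: 'd'
Reversed: aklkjfnand

aklkjfnand


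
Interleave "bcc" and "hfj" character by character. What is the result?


Interleaving "bcc" and "hfj":
  Position 0: 'b' from first, 'h' from second => "bh"
  Position 1: 'c' from first, 'f' from second => "cf"
  Position 2: 'c' from first, 'j' from second => "cj"
Result: bhcfcj

bhcfcj


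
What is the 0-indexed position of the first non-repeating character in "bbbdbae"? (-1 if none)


Input: bbbdbae
Character frequencies:
  'a': 1
  'b': 4
  'd': 1
  'e': 1
Scanning left to right for freq == 1:
  Position 0 ('b'): freq=4, skip
  Position 1 ('b'): freq=4, skip
  Position 2 ('b'): freq=4, skip
  Position 3 ('d'): unique! => answer = 3

3


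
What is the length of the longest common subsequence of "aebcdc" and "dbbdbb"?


LCS of "aebcdc" and "dbbdbb"
DP table:
           d    b    b    d    b    b
      0    0    0    0    0    0    0
  a   0    0    0    0    0    0    0
  e   0    0    0    0    0    0    0
  b   0    0    1    1    1    1    1
  c   0    0    1    1    1    1    1
  d   0    1    1    1    2    2    2
  c   0    1    1    1    2    2    2
LCS length = dp[6][6] = 2

2


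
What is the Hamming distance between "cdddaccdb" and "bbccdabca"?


Comparing "cdddaccdb" and "bbccdabca" position by position:
  Position 0: 'c' vs 'b' => differ
  Position 1: 'd' vs 'b' => differ
  Position 2: 'd' vs 'c' => differ
  Position 3: 'd' vs 'c' => differ
  Position 4: 'a' vs 'd' => differ
  Position 5: 'c' vs 'a' => differ
  Position 6: 'c' vs 'b' => differ
  Position 7: 'd' vs 'c' => differ
  Position 8: 'b' vs 'a' => differ
Total differences (Hamming distance): 9

9


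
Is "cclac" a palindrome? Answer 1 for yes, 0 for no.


Input: cclac
Reversed: calcc
  Compare pos 0 ('c') with pos 4 ('c'): match
  Compare pos 1 ('c') with pos 3 ('a'): MISMATCH
Result: not a palindrome

0


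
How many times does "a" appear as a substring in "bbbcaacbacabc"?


Searching for "a" in "bbbcaacbacabc"
Scanning each position:
  Position 0: "b" => no
  Position 1: "b" => no
  Position 2: "b" => no
  Position 3: "c" => no
  Position 4: "a" => MATCH
  Position 5: "a" => MATCH
  Position 6: "c" => no
  Position 7: "b" => no
  Position 8: "a" => MATCH
  Position 9: "c" => no
  Position 10: "a" => MATCH
  Position 11: "b" => no
  Position 12: "c" => no
Total occurrences: 4

4


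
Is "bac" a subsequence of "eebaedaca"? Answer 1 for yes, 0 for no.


Check if "bac" is a subsequence of "eebaedaca"
Greedy scan:
  Position 0 ('e'): no match needed
  Position 1 ('e'): no match needed
  Position 2 ('b'): matches sub[0] = 'b'
  Position 3 ('a'): matches sub[1] = 'a'
  Position 4 ('e'): no match needed
  Position 5 ('d'): no match needed
  Position 6 ('a'): no match needed
  Position 7 ('c'): matches sub[2] = 'c'
  Position 8 ('a'): no match needed
All 3 characters matched => is a subsequence

1


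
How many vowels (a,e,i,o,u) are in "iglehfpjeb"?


Input: iglehfpjeb
Checking each character:
  'i' at position 0: vowel (running total: 1)
  'g' at position 1: consonant
  'l' at position 2: consonant
  'e' at position 3: vowel (running total: 2)
  'h' at position 4: consonant
  'f' at position 5: consonant
  'p' at position 6: consonant
  'j' at position 7: consonant
  'e' at position 8: vowel (running total: 3)
  'b' at position 9: consonant
Total vowels: 3

3


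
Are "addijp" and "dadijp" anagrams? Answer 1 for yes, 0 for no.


Strings: "addijp", "dadijp"
Sorted first:  addijp
Sorted second: addijp
Sorted forms match => anagrams

1


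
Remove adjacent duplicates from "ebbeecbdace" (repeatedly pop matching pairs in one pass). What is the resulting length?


Input: ebbeecbdace
Stack-based adjacent duplicate removal:
  Read 'e': push. Stack: e
  Read 'b': push. Stack: eb
  Read 'b': matches stack top 'b' => pop. Stack: e
  Read 'e': matches stack top 'e' => pop. Stack: (empty)
  Read 'e': push. Stack: e
  Read 'c': push. Stack: ec
  Read 'b': push. Stack: ecb
  Read 'd': push. Stack: ecbd
  Read 'a': push. Stack: ecbda
  Read 'c': push. Stack: ecbdac
  Read 'e': push. Stack: ecbdace
Final stack: "ecbdace" (length 7)

7


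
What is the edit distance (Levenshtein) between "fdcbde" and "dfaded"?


Computing edit distance: "fdcbde" -> "dfaded"
DP table:
           d    f    a    d    e    d
      0    1    2    3    4    5    6
  f   1    1    1    2    3    4    5
  d   2    1    2    2    2    3    4
  c   3    2    2    3    3    3    4
  b   4    3    3    3    4    4    4
  d   5    4    4    4    3    4    4
  e   6    5    5    5    4    3    4
Edit distance = dp[6][6] = 4

4


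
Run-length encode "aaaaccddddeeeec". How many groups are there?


Input: aaaaccddddeeeec
Scanning for consecutive runs:
  Group 1: 'a' x 4 (positions 0-3)
  Group 2: 'c' x 2 (positions 4-5)
  Group 3: 'd' x 4 (positions 6-9)
  Group 4: 'e' x 4 (positions 10-13)
  Group 5: 'c' x 1 (positions 14-14)
Total groups: 5

5


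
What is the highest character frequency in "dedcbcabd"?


Input: dedcbcabd
Character counts:
  'a': 1
  'b': 2
  'c': 2
  'd': 3
  'e': 1
Maximum frequency: 3

3


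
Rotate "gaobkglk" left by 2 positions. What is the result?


Input: "gaobkglk", rotate left by 2
First 2 characters: "ga"
Remaining characters: "obkglk"
Concatenate remaining + first: "obkglk" + "ga" = "obkglkga"

obkglkga


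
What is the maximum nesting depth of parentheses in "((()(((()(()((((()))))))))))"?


Input: "((()(((()(()((((()))))))))))"
Tracking depth:
  Position 0 '(': depth becomes 1
  Position 1 '(': depth becomes 2
  Position 2 '(': depth becomes 3
  Position 3 ')': depth becomes 2
  Position 4 '(': depth becomes 3
  Position 5 '(': depth becomes 4
  Position 6 '(': depth becomes 5
  Position 7 '(': depth becomes 6
  Position 8 ')': depth becomes 5
  Position 9 '(': depth becomes 6
  Position 10 '(': depth becomes 7
  Position 11 ')': depth becomes 6
  Position 12 '(': depth becomes 7
  Position 13 '(': depth becomes 8
  Position 14 '(': depth becomes 9
  Position 15 '(': depth becomes 10
  Position 16 '(': depth becomes 11
  Position 17 ')': depth becomes 10
  Position 18 ')': depth becomes 9
  Position 19 ')': depth becomes 8
  Position 20 ')': depth becomes 7
  Position 21 ')': depth becomes 6
  Position 22 ')': depth becomes 5
  Position 23 ')': depth becomes 4
  Position 24 ')': depth becomes 3
  Position 25 ')': depth becomes 2
  Position 26 ')': depth becomes 1
  Position 27 ')': depth becomes 0
Maximum depth reached: 11

11


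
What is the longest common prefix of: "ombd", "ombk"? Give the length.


Words: ombd, ombk
  Position 0: all 'o' => match
  Position 1: all 'm' => match
  Position 2: all 'b' => match
  Position 3: ('d', 'k') => mismatch, stop
LCP = "omb" (length 3)

3


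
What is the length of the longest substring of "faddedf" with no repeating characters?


Input: "faddedf"
Sliding window (track last position of each char):
  Position 0 ('f'): window [0,0] length 1 -- new best
  Position 1 ('a'): window [0,1] length 2 -- new best
  Position 2 ('d'): window [0,2] length 3 -- new best
  Position 3 ('d'): repeat (last at 2), move window start to 3
  Position 3 ('d'): window [3,3] length 1
  Position 4 ('e'): window [3,4] length 2
  Position 5 ('d'): repeat (last at 3), move window start to 4
  Position 5 ('d'): window [4,5] length 2
  Position 6 ('f'): window [4,6] length 3
Longest substring with no repeats: "fad" with length 3

3


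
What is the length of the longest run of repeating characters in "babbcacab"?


Input: "babbcacab"
Scanning for longest run:
  Position 1 ('a'): new char, reset run to 1
  Position 2 ('b'): new char, reset run to 1
  Position 3 ('b'): continues run of 'b', length=2
  Position 4 ('c'): new char, reset run to 1
  Position 5 ('a'): new char, reset run to 1
  Position 6 ('c'): new char, reset run to 1
  Position 7 ('a'): new char, reset run to 1
  Position 8 ('b'): new char, reset run to 1
Longest run: 'b' with length 2

2


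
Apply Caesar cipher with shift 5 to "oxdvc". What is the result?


Caesar cipher: shift "oxdvc" by 5
  'o' (pos 14) + 5 = pos 19 = 't'
  'x' (pos 23) + 5 = pos 2 = 'c'
  'd' (pos 3) + 5 = pos 8 = 'i'
  'v' (pos 21) + 5 = pos 0 = 'a'
  'c' (pos 2) + 5 = pos 7 = 'h'
Result: tciah

tciah


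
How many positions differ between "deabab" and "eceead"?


Comparing "deabab" and "eceead" position by position:
  Position 0: 'd' vs 'e' => DIFFER
  Position 1: 'e' vs 'c' => DIFFER
  Position 2: 'a' vs 'e' => DIFFER
  Position 3: 'b' vs 'e' => DIFFER
  Position 4: 'a' vs 'a' => same
  Position 5: 'b' vs 'd' => DIFFER
Positions that differ: 5

5


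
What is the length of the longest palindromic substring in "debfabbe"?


Input: "debfabbe"
Checking substrings for palindromes:
  [5:7] "bb" (len 2) => palindrome
Longest palindromic substring: "bb" with length 2

2


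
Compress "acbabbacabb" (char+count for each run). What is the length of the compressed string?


Input: acbabbacabb
Runs:
  'a' x 1 => "a1"
  'c' x 1 => "c1"
  'b' x 1 => "b1"
  'a' x 1 => "a1"
  'b' x 2 => "b2"
  'a' x 1 => "a1"
  'c' x 1 => "c1"
  'a' x 1 => "a1"
  'b' x 2 => "b2"
Compressed: "a1c1b1a1b2a1c1a1b2"
Compressed length: 18

18
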